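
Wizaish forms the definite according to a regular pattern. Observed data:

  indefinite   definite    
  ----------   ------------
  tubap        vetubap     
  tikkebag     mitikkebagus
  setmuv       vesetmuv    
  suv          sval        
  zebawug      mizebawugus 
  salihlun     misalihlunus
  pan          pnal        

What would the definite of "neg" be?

ngal

"neg" has 1 vowel. The stems with 1 vowel (suv → sval, pan → pnal) delete the last vowel and add -al.
The other patterns: stems with 2 vowels add the prefix ve-; stems with 3 vowels add mi- … -us around the stem.
So neg → ngal.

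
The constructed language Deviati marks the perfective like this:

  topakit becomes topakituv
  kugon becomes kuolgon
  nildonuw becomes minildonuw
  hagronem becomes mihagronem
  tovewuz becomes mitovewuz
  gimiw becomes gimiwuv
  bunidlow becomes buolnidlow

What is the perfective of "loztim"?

gimiw and bunidlow both end in -w yet inflect differently (gimiwuv, buolnidlow), so the final letter is not what conditions the rule; the last vowel is.
"loztim" has last vowel 'i'. The stems whose last vowel is 'i' (topakit → topakituv, gimiw → gimiwuv) add -uv.
So loztim → loztimuv.

loztimuv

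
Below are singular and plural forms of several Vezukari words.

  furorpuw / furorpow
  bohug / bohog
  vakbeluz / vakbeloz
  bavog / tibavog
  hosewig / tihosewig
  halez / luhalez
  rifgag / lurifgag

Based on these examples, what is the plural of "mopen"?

lumopen

bohug and bavog both end in -g yet inflect differently (bohog, tibavog), so the final letter is not what conditions the rule; the last vowel is.
"mopen" has last vowel 'e'. The one such stem in the data (halez → luhalez) adds the prefix lu-, so the same rule applies.
The other patterns: stems whose last vowel is 'u' change the last vowel to 'o'; stems whose last vowel is 'i' or 'o' add the prefix ti-.
So mopen → lumopen.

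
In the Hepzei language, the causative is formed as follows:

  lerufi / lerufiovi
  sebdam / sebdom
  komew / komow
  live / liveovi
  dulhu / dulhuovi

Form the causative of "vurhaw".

vurhow

live and komew both have last vowel 'e' yet inflect differently (liveovi, komow), so the last vowel is not what conditions the rule; whether the stem ends in a vowel or a consonant is.
"vurhaw" ends in a consonant. The stems ending in a consonant (sebdam → sebdom, komew → komow) change the last vowel to 'o'.
The other pattern: stems ending in a vowel add -ovi.
So vurhaw → vurhow.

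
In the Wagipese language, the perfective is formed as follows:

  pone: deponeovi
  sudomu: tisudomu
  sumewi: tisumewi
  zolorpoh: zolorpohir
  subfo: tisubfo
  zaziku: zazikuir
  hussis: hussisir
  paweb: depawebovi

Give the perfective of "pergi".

"pergi" begins with p-. The stems beginning with p- (pone → deponeovi, paweb → depawebovi) add de- … -ovi around the stem.
The other patterns: stems beginning with s- add the prefix ti-; stems beginning with h- or z- add -ir.
So pergi → depergiovi.

depergiovi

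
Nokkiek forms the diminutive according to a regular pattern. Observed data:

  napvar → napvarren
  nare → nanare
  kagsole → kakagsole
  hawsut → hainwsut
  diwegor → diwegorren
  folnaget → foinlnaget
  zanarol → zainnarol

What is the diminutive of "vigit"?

viingit

kagsole and folnaget both have last vowel 'e' yet inflect differently (kakagsole, foinlnaget), so the last vowel is not what conditions the rule; the final letter is.
"vigit" ends in -t. The stems ending in -t (folnaget → foinlnaget, hawsut → hainwsut) insert -in- after the first vowel.
So vigit → viingit.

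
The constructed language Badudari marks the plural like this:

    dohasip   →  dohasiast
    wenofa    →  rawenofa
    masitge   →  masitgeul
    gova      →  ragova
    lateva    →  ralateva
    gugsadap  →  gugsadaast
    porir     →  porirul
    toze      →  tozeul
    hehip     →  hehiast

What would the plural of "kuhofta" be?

lateva and gugsadap both have last vowel 'a' yet inflect differently (ralateva, gugsadaast), so the last vowel is not what conditions the rule; the final letter is.
"kuhofta" ends in -a. The stems ending in -a (lateva → ralateva, gova → ragova, wenofa → rawenofa) add the prefix ra-.
So kuhofta → rakuhofta.

rakuhofta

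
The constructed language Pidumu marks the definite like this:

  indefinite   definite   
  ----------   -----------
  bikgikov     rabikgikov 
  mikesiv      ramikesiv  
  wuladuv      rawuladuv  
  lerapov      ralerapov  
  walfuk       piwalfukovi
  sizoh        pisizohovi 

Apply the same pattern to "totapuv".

wuladuv and walfuk both have last vowel 'u' yet inflect differently (rawuladuv, piwalfukovi), so the last vowel is not what conditions the rule; the final letter is.
"totapuv" ends in -v. The stems ending in -v (bikgikov → rabikgikov, mikesiv → ramikesiv, wuladuv → rawuladuv) add the prefix ra-.
So totapuv → ratotapuv.

ratotapuv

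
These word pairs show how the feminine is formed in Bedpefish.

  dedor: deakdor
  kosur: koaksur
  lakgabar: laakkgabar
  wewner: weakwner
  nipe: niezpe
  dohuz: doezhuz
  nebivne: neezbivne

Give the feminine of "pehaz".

wewner and nipe both have last vowel 'e' yet inflect differently (weakwner, niezpe), so the last vowel is not what conditions the rule; the final letter is.
"pehaz" ends in -z. The one such stem in the data (dohuz → doezhuz) inserts -ez- after the first vowel (as do nipe, nebivne), so the same rule applies.
So pehaz → peezhaz.

peezhaz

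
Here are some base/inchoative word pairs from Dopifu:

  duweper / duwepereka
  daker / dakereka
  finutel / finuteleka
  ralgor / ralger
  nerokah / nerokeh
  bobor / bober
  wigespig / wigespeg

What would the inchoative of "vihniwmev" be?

vihniwmeveka

duweper and ralgor both end in -r yet inflect differently (duwepereka, ralger), so the final letter is not what conditions the rule; the last vowel is.
"vihniwmev" has last vowel 'e'. The stems whose last vowel is 'e' (duweper → duwepereka, daker → dakereka, finutel → finuteleka) add -eka.
The other pattern: stems whose last vowel is 'a', 'i' or 'o' change the last vowel to 'e'.
So vihniwmev → vihniwmeveka.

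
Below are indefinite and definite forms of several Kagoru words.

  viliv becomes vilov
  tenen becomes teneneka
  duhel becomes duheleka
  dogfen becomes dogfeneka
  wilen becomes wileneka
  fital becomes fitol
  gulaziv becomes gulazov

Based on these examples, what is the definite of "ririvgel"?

ririvgeleka

duhel and fital both end in -l yet inflect differently (duheleka, fitol), so the final letter is not what conditions the rule; the last vowel is.
"ririvgel" has last vowel 'e'. The stems whose last vowel is 'e' (duhel → duheleka, tenen → teneneka, wilen → wileneka) add -eka.
So ririvgel → ririvgeleka.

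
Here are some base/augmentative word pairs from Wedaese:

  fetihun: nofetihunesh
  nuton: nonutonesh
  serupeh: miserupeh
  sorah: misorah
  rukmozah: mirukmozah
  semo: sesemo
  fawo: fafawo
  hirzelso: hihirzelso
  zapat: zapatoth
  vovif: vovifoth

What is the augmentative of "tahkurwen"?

notahkurwenesh

nuton and semo both have last vowel 'o' yet inflect differently (nonutonesh, sesemo), so the last vowel is not what conditions the rule; the final letter is.
"tahkurwen" ends in -n. The stems ending in -n (fetihun → nofetihunesh, nuton → nonutonesh) add no- … -esh around the stem.
So tahkurwen → notahkurwenesh.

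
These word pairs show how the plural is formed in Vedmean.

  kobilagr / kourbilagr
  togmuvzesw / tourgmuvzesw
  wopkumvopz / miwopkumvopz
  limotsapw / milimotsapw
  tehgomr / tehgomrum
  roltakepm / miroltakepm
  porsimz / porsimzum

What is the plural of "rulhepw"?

wopkumvopz and porsimz both end in -z yet inflect differently (miwopkumvopz, porsimzum), so the final letter is not what conditions the rule; the second-to-last letter is.
"rulhepw" has second-to-last letter 'p'. The stems whose second-to-last letter is 'p' (roltakepm → miroltakepm, wopkumvopz → miwopkumvopz, limotsapw → milimotsapw) add the prefix mi-.
So rulhepw → mirulhepw.

mirulhepw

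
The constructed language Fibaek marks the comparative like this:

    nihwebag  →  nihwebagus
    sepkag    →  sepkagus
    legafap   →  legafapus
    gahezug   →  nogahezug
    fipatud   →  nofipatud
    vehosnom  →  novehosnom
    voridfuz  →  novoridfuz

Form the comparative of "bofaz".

nihwebag and gahezug both end in -g yet inflect differently (nihwebagus, nogahezug), so the final letter is not what conditions the rule; the last vowel is.
"bofaz" has last vowel 'a'. The stems whose last vowel is 'a' (nihwebag → nihwebagus, sepkag → sepkagus, legafap → legafapus) add -us.
The other pattern: stems whose last vowel is 'o' or 'u' add the prefix no-.
So bofaz → bofazus.

bofazus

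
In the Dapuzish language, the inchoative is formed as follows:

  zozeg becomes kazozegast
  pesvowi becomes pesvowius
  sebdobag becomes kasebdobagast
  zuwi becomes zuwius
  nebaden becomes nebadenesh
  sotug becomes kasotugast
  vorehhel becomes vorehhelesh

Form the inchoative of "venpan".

zozeg and nebaden both have last vowel 'e' yet inflect differently (kazozegast, nebadenesh), so the last vowel is not what conditions the rule; the final letter is.
"venpan" ends in -n. The one such stem in the data (nebaden → nebadenesh) adds -esh, so the same rule applies.
So venpan → venpanesh.

venpanesh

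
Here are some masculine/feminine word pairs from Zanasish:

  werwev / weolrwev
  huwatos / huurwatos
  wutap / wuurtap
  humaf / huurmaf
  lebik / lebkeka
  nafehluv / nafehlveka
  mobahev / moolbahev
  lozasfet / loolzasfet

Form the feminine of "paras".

paurras

"paras" has last vowel 'a'. The stems whose last vowel is 'a' (humaf → huurmaf, wutap → wuurtap) insert -ur- after the first vowel.
So paras → paurras.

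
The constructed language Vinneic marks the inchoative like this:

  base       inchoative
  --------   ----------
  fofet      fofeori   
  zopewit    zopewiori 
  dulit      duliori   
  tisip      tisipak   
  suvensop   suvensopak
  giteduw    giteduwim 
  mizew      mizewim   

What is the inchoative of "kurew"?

"kurew" ends in -w. The stems ending in -w (giteduw → giteduwim, mizew → mizewim) add -im.
The other patterns: stems ending in -t drop the final letter and add -ori; stems ending in -p add -ak.
So kurew → kurewim.

kurewim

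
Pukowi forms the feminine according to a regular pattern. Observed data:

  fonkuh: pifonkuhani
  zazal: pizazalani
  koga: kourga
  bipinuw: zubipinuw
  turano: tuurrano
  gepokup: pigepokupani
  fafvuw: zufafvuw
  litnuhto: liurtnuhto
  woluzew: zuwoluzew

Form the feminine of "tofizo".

tourfizo

koga and zazal both have last vowel 'a' yet inflect differently (kourga, pizazalani), so the last vowel is not what conditions the rule; the final letter is.
"tofizo" ends in -o. The stems ending in -o (litnuhto → liurtnuhto, turano → tuurrano) insert -ur- after the first vowel.
So tofizo → tourfizo.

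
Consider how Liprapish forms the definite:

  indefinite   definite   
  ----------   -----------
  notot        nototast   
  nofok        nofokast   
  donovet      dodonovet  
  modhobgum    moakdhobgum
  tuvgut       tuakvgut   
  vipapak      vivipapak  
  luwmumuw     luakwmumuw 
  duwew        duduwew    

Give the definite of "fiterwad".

fifiterwad

notot and tuvgut both end in -t yet inflect differently (nototast, tuakvgut), so the final letter is not what conditions the rule; the last vowel is.
"fiterwad" has last vowel 'a'. The one such stem in the data (vipapak → vivipapak) repeats the first consonant+vowel as a prefix (as do duwew, donovet), so the same rule applies.
The other patterns: stems whose last vowel is 'o' add -ast; stems whose last vowel is 'u' insert -ak- after the first vowel.
So fiterwad → fifiterwad.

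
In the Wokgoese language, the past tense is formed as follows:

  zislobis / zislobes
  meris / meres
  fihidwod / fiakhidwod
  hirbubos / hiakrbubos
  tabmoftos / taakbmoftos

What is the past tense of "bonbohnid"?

zislobis and hirbubos both end in -s yet inflect differently (zislobes, hiakrbubos), so the final letter is not what conditions the rule; the last vowel is.
"bonbohnid" has last vowel 'i'. The stems whose last vowel is 'i' (zislobis → zislobes, meris → meres) change the last vowel to 'e'.
So bonbohnid → bonbohned.

bonbohned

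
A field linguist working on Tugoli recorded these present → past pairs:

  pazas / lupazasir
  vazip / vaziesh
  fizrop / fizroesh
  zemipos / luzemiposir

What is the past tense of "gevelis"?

fizrop and zemipos both have last vowel 'o' yet inflect differently (fizroesh, luzemiposir), so the last vowel is not what conditions the rule; the final letter is.
"gevelis" ends in -s. The stems ending in -s (zemipos → luzemiposir, pazas → lupazasir) add lu- … -ir around the stem.
The other pattern: stems ending in -p drop the final letter and add -esh.
So gevelis → lugevelisir.

lugevelisir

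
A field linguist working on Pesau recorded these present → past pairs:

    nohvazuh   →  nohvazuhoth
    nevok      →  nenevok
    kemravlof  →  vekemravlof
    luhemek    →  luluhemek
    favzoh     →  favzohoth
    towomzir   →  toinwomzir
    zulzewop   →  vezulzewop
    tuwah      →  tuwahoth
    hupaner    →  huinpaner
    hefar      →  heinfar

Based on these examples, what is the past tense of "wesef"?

vewesef

favzoh and nevok both have last vowel 'o' yet inflect differently (favzohoth, nenevok), so the last vowel is not what conditions the rule; the final letter is.
"wesef" ends in -f. The one such stem in the data (kemravlof → vekemravlof) adds the prefix ve-, so the same rule applies.
So wesef → vewesef.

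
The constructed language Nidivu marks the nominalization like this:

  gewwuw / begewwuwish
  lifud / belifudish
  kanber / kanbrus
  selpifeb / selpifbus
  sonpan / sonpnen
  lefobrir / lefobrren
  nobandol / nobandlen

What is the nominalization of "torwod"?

torwden

"torwod" has last vowel 'o'. The one such stem in the data (nobandol → nobandlen) deletes the last vowel and adds -en (as do sonpan, lefobrir), so the same rule applies.
So torwod → torwden.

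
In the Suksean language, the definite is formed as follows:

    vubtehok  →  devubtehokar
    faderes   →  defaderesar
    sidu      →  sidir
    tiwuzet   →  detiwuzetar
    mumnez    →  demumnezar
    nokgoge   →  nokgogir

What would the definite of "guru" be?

gurir

tiwuzet and nokgoge both have last vowel 'e' yet inflect differently (detiwuzetar, nokgogir), so the last vowel is not what conditions the rule; whether the stem ends in a vowel or a consonant is.
"guru" ends in a vowel. The stems ending in a vowel (sidu → sidir, nokgoge → nokgogir) drop the final letter and add -ir.
The other pattern: stems ending in a consonant add de- … -ar around the stem.
So guru → gurir.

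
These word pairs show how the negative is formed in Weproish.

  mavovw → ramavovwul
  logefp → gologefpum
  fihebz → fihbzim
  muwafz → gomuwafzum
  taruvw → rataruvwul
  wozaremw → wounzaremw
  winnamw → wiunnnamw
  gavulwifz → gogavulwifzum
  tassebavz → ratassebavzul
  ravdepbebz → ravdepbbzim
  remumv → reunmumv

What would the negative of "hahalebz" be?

hahalbzim

fihebz and muwafz both end in -z yet inflect differently (fihbzim, gomuwafzum), so the final letter is not what conditions the rule; the second-to-last letter is.
"hahalebz" has second-to-last letter 'b'. The stems whose second-to-last letter is 'b' (fihebz → fihbzim, ravdepbebz → ravdepbbzim) delete the last vowel and add -im.
So hahalebz → hahalbzim.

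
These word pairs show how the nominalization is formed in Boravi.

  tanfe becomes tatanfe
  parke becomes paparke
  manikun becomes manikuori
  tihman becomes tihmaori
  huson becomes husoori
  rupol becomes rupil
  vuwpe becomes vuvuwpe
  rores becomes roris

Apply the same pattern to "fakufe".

"fakufe" ends in -e. The stems ending in -e (tanfe → tatanfe, parke → paparke, vuwpe → vuvuwpe) repeat the first consonant+vowel as a prefix.
The other patterns: stems ending in -n drop the final letter and add -ori; stems ending in -l or -s change the last vowel to 'i'.
So fakufe → fafakufe.

fafakufe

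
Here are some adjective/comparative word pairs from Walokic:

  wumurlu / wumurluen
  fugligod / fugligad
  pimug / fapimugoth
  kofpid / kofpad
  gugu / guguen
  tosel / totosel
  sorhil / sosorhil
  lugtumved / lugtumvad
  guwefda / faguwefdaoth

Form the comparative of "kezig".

fakezigoth

kofpid and sorhil both have last vowel 'i' yet inflect differently (kofpad, sosorhil), so the last vowel is not what conditions the rule; the final letter is.
"kezig" ends in -g. The one such stem in the data (pimug → fapimugoth) adds fa- … -oth around the stem, so the same rule applies.
So kezig → fakezigoth.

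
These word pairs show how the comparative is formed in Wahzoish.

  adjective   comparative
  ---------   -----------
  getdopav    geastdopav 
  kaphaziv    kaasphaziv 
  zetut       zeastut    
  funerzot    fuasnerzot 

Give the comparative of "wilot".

wiaslot

Every pair shown (getdopav → geastdopav, kaphaziv → kaasphaziv, zetut → zeastut, …) follows the same rule: insert -as- after the first vowel.
So wilot → wiaslot.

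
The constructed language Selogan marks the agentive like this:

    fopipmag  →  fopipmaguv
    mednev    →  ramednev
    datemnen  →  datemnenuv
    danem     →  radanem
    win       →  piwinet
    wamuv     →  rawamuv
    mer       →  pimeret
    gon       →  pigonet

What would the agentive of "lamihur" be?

"lamihur" has 3 vowels. The stems with 3 vowels (fopipmag → fopipmaguv, datemnen → datemnenuv) add -uv.
The other patterns: stems with 1 vowel add pi- … -et around the stem; stems with 2 vowels add the prefix ra-.
So lamihur → lamihuruv.

lamihuruv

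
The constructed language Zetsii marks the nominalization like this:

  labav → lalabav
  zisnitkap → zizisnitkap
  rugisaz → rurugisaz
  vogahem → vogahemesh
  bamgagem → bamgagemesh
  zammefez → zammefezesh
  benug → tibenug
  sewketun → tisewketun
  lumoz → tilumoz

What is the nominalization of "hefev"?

"hefev" has last vowel 'e'. The stems whose last vowel is 'e' (vogahem → vogahemesh, bamgagem → bamgagemesh, zammefez → zammefezesh) add -esh.
The other patterns: stems whose last vowel is 'a' repeat the first consonant+vowel as a prefix; stems whose last vowel is 'o' or 'u' add the prefix ti-.
So hefev → hefevesh.

hefevesh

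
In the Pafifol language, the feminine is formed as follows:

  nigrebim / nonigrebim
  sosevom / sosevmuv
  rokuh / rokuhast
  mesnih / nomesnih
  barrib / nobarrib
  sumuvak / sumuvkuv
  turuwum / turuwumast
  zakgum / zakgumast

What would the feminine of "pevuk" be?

pevukast

zakgum and nigrebim both end in -m yet inflect differently (zakgumast, nonigrebim), so the final letter is not what conditions the rule; the last vowel is.
"pevuk" has last vowel 'u'. The stems whose last vowel is 'u' (zakgum → zakgumast, rokuh → rokuhast, turuwum → turuwumast) add -ast.
The other patterns: stems whose last vowel is 'i' add the prefix no-; stems whose last vowel is 'a' or 'o' delete the last vowel and add -uv.
So pevuk → pevukast.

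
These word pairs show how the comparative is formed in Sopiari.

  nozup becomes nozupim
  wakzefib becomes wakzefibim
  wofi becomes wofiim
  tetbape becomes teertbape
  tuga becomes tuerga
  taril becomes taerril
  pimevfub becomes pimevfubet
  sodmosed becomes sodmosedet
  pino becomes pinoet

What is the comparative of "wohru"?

wohruim

"wohru" begins with w-. The stems beginning with w- (wakzefib → wakzefibim, wofi → wofiim) add -im.
So wohru → wohruim.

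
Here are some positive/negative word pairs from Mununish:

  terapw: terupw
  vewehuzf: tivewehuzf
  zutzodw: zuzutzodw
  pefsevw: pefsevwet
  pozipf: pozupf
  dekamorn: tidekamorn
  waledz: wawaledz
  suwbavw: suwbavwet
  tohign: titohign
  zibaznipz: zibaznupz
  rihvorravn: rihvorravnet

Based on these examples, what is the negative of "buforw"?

tibuforw

suwbavw and zutzodw both end in -w yet inflect differently (suwbavwet, zuzutzodw), so the final letter is not what conditions the rule; the second-to-last letter is.
"buforw" has second-to-last letter 'r'. The one such stem in the data (dekamorn → tidekamorn) adds the prefix ti-, so the same rule applies.
The other patterns: stems whose second-to-last letter is 'v' add -et; stems whose second-to-last letter is 'd' repeat the first consonant+vowel as a prefix; stems whose second-to-last letter is 'p' change the last vowel to 'u'.
So buforw → tibuforw.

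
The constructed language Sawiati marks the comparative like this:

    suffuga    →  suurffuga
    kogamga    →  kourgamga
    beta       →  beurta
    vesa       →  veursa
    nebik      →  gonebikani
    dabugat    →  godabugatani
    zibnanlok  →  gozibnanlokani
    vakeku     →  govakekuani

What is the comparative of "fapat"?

gofapatani

"fapat" ends in -t. The one such stem in the data (dabugat → godabugatani) adds go- … -ani around the stem, so the same rule applies.
The other pattern: stems ending in -a insert -ur- after the first vowel.
So fapat → gofapatani.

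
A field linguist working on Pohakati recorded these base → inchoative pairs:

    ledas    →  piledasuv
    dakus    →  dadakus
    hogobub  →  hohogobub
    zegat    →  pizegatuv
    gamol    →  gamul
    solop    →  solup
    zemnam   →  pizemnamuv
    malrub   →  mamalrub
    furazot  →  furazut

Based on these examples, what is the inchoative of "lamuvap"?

ledas and dakus both end in -s yet inflect differently (piledasuv, dadakus), so the final letter is not what conditions the rule; the last vowel is.
"lamuvap" has last vowel 'a'. The stems whose last vowel is 'a' (ledas → piledasuv, zegat → pizegatuv, zemnam → pizemnamuv) add pi- … -uv around the stem.
The other patterns: stems whose last vowel is 'u' repeat the first consonant+vowel as a prefix; stems whose last vowel is 'o' change the last vowel to 'u'.
So lamuvap → pilamuvapuv.

pilamuvapuv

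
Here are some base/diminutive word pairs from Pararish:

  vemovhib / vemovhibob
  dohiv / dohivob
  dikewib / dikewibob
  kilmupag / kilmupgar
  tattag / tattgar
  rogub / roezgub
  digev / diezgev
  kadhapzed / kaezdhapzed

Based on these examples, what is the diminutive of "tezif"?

tezifob

vemovhib and rogub both end in -b yet inflect differently (vemovhibob, roezgub), so the final letter is not what conditions the rule; the last vowel is.
"tezif" has last vowel 'i'. The stems whose last vowel is 'i' (vemovhib → vemovhibob, dohiv → dohivob, dikewib → dikewibob) add -ob.
The other patterns: stems whose last vowel is 'a' delete the last vowel and add -ar; stems whose last vowel is 'e' or 'u' insert -ez- after the first vowel.
So tezif → tezifob.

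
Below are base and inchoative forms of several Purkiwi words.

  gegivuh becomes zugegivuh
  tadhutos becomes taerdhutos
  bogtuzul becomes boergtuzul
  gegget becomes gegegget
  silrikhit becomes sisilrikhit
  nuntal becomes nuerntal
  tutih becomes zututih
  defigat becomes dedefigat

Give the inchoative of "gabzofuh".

silrikhit and tutih both have last vowel 'i' yet inflect differently (sisilrikhit, zututih), so the last vowel is not what conditions the rule; the final letter is.
"gabzofuh" ends in -h. The stems ending in -h (gegivuh → zugegivuh, tutih → zututih) add the prefix zu-.
The other patterns: stems ending in -t repeat the first consonant+vowel as a prefix; stems ending in -l or -s insert -er- after the first vowel.
So gabzofuh → zugabzofuh.

zugabzofuh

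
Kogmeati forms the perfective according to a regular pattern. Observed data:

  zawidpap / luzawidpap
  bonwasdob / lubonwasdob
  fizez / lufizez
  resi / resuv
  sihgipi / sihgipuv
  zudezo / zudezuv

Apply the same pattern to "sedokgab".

bonwasdob and zudezo both have last vowel 'o' yet inflect differently (lubonwasdob, zudezuv), so the last vowel is not what conditions the rule; whether the stem ends in a vowel or a consonant is.
"sedokgab" ends in a consonant. The stems ending in a consonant (zawidpap → luzawidpap, bonwasdob → lubonwasdob, fizez → lufizez) add the prefix lu-.
So sedokgab → lusedokgab.

lusedokgab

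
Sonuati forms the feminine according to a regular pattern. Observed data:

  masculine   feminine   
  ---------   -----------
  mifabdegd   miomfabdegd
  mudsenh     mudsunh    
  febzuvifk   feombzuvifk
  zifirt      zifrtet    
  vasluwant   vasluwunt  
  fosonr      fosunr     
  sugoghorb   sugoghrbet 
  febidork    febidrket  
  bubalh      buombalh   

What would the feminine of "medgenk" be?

medgunk

"medgenk" has second-to-last letter 'n'. The stems whose second-to-last letter is 'n' (fosonr → fosunr, mudsenh → mudsunh, vasluwant → vasluwunt) change the last vowel to 'u'.
The other patterns: stems whose second-to-last letter is 'r' delete the last vowel and add -et; stems whose second-to-last letter is 'f', 'g' or 'l' insert -om- after the first vowel.
So medgenk → medgunk.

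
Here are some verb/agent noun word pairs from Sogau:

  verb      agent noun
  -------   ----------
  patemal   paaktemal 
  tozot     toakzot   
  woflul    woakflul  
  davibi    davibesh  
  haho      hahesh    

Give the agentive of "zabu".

zabesh

"zabu" ends in a vowel. The stems ending in a vowel (davibi → davibesh, haho → hahesh) drop the final letter and add -esh.
The other pattern: stems ending in a consonant insert -ak- after the first vowel.
So zabu → zabesh.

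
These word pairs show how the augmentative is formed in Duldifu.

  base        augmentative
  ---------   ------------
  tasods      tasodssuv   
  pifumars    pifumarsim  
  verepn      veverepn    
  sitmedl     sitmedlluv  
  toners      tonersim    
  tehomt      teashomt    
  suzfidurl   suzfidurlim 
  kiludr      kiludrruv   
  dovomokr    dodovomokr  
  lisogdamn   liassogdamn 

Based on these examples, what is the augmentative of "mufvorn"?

mufvornim

sitmedl and suzfidurl both end in -l yet inflect differently (sitmedlluv, suzfidurlim), so the final letter is not what conditions the rule; the second-to-last letter is.
"mufvorn" has second-to-last letter 'r'. The stems whose second-to-last letter is 'r' (suzfidurl → suzfidurlim, toners → tonersim, pifumars → pifumarsim) add -im.
So mufvorn → mufvornim.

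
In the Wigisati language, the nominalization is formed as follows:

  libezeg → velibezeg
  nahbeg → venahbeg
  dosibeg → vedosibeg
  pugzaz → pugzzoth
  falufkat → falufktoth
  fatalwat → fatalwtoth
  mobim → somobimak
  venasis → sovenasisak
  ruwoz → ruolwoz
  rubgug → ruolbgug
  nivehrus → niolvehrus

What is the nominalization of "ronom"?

pugzaz and ruwoz both end in -z yet inflect differently (pugzzoth, ruolwoz), so the final letter is not what conditions the rule; the last vowel is.
"ronom" has last vowel 'o'. The one such stem in the data (ruwoz → ruolwoz) inserts -ol- after the first vowel (as do rubgug, nivehrus), so the same rule applies.
The other patterns: stems whose last vowel is 'e' add the prefix ve-; stems whose last vowel is 'a' delete the last vowel and add -oth; stems whose last vowel is 'i' add so- … -ak around the stem.
So ronom → roolnom.

roolnom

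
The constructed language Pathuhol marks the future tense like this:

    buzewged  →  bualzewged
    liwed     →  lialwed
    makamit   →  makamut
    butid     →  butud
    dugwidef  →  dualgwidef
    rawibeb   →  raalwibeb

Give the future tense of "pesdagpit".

"pesdagpit" has last vowel 'i'. The stems whose last vowel is 'i' (butid → butud, makamit → makamut) change the last vowel to 'u'.
The other pattern: stems whose last vowel is 'e' insert -al- after the first vowel.
So pesdagpit → pesdagput.

pesdagput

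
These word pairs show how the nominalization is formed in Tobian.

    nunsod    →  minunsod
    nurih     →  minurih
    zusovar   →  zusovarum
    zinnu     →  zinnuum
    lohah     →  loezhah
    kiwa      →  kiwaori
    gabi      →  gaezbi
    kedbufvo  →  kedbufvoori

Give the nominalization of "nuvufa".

minuvufa

lohah and nurih both end in -h yet inflect differently (loezhah, minurih), so the final letter is not what conditions the rule; the first letter is.
"nuvufa" begins with n-. The stems beginning with n- (nurih → minurih, nunsod → minunsod) add the prefix mi-.
So nuvufa → minuvufa.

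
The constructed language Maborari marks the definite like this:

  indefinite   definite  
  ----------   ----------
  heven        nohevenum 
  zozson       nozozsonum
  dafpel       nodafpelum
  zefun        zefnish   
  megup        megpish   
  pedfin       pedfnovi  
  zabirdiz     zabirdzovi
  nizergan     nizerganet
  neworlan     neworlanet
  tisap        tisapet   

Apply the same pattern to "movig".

movgovi

heven and zefun both end in -n yet inflect differently (nohevenum, zefnish), so the final letter is not what conditions the rule; the last vowel is.
"movig" has last vowel 'i'. The stems whose last vowel is 'i' (pedfin → pedfnovi, zabirdiz → zabirdzovi) delete the last vowel and add -ovi.
So movig → movgovi.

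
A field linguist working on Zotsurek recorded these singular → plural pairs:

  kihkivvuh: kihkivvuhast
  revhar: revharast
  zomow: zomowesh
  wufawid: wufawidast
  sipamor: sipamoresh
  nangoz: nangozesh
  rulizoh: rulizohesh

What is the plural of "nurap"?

nurapast

rulizoh and kihkivvuh both end in -h yet inflect differently (rulizohesh, kihkivvuhast), so the final letter is not what conditions the rule; the last vowel is.
"nurap" has last vowel 'a'. The one such stem in the data (revhar → revharast) adds -ast, so the same rule applies.
The other pattern: stems whose last vowel is 'o' add -esh.
So nurap → nurapast.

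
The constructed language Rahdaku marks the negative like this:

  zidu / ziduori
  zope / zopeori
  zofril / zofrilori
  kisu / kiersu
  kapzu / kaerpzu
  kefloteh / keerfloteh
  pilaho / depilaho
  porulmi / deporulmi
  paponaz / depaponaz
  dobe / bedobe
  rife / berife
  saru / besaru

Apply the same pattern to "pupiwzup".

depupiwzup

zidu and kisu both end in -u yet inflect differently (ziduori, kiersu), so the final letter is not what conditions the rule; the first letter is.
"pupiwzup" begins with p-. The stems beginning with p- (pilaho → depilaho, porulmi → deporulmi, paponaz → depaponaz) add the prefix de-.
So pupiwzup → depupiwzup.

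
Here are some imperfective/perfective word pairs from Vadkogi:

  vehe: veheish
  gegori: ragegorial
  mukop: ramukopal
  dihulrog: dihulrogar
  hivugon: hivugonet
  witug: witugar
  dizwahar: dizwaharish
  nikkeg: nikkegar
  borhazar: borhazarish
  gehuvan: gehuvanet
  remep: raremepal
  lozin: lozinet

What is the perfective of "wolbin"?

"wolbin" ends in -n. The stems ending in -n (lozin → lozinet, hivugon → hivugonet, gehuvan → gehuvanet) add -et.
So wolbin → wolbinet.

wolbinet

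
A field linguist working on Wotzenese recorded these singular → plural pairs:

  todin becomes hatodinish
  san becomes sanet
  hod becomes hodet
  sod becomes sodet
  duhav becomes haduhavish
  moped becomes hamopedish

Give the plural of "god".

san and todin both end in -n yet inflect differently (sanet, hatodinish), so the final letter is not what conditions the rule; the number of vowels is.
"god" has 1 vowel. The stems with 1 vowel (sod → sodet, san → sanet, hod → hodet) add -et.
The other pattern: stems with 2 vowels add ha- … -ish around the stem.
So god → godet.

godet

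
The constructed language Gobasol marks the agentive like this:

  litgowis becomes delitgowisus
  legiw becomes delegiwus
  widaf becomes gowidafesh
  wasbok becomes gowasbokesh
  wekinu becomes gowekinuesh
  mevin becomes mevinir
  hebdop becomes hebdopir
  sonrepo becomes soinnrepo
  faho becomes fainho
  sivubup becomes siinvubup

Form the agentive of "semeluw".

hebdop and sivubup both end in -p yet inflect differently (hebdopir, siinvubup), so the final letter is not what conditions the rule; the first letter is.
"semeluw" begins with s-. The stems beginning with s- (sonrepo → soinnrepo, sivubup → siinvubup) insert -in- after the first vowel.
So semeluw → seinmeluw.

seinmeluw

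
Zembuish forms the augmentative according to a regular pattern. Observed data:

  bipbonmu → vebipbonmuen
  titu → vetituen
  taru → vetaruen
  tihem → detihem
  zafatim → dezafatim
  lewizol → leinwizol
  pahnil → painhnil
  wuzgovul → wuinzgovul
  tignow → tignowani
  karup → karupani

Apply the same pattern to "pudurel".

zafatim and pahnil both have last vowel 'i' yet inflect differently (dezafatim, painhnil), so the last vowel is not what conditions the rule; the final letter is.
"pudurel" ends in -l. The stems ending in -l (lewizol → leinwizol, pahnil → painhnil, wuzgovul → wuinzgovul) insert -in- after the first vowel.
The other patterns: stems ending in -u add ve- … -en around the stem; stems ending in -m add the prefix de-; stems ending in -p or -w add -ani.
So pudurel → puindurel.

puindurel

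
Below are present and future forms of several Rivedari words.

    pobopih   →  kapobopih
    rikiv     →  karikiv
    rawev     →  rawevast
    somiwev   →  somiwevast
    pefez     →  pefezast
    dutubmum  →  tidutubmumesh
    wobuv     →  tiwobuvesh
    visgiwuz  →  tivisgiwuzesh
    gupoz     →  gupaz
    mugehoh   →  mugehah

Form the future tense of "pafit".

kapafit

"pafit" has last vowel 'i'. The stems whose last vowel is 'i' (pobopih → kapobopih, rikiv → karikiv) add the prefix ka-.
So pafit → kapafit.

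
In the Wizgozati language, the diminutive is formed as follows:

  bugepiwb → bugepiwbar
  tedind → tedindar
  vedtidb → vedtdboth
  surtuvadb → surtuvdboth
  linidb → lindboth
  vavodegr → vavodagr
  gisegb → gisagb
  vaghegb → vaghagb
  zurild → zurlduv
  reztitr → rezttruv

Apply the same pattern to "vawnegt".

vawnagt

bugepiwb and vedtidb both end in -b yet inflect differently (bugepiwbar, vedtdboth), so the final letter is not what conditions the rule; the second-to-last letter is.
"vawnegt" has second-to-last letter 'g'. The stems whose second-to-last letter is 'g' (vavodegr → vavodagr, gisegb → gisagb, vaghegb → vaghagb) change the last vowel to 'a'.
So vawnegt → vawnagt.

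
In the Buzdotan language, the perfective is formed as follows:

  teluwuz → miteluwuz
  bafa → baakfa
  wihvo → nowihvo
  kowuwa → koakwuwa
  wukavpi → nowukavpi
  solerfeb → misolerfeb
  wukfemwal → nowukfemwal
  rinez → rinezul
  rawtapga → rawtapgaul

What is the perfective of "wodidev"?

nowodidev

rawtapga and bafa both end in -a yet inflect differently (rawtapgaul, baakfa), so the final letter is not what conditions the rule; the first letter is.
"wodidev" begins with w-. The stems beginning with w- (wihvo → nowihvo, wukfemwal → nowukfemwal, wukavpi → nowukavpi) add the prefix no-.
So wodidev → nowodidev.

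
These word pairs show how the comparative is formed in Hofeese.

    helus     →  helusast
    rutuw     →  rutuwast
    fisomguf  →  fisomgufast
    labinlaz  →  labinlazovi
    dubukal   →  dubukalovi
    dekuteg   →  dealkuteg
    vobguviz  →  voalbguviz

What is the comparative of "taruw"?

taruwast

"taruw" has last vowel 'u'. The stems whose last vowel is 'u' (helus → helusast, rutuw → rutuwast, fisomguf → fisomgufast) add -ast.
So taruw → taruwast.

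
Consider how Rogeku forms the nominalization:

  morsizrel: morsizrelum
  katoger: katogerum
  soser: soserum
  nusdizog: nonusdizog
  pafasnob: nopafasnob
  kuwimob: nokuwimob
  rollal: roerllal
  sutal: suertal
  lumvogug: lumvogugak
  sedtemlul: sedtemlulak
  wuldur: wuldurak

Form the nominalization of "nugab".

morsizrel and rollal both end in -l yet inflect differently (morsizrelum, roerllal), so the final letter is not what conditions the rule; the last vowel is.
"nugab" has last vowel 'a'. The stems whose last vowel is 'a' (rollal → roerllal, sutal → suertal) insert -er- after the first vowel.
The other patterns: stems whose last vowel is 'e' add -um; stems whose last vowel is 'o' add the prefix no-; stems whose last vowel is 'u' add -ak.
So nugab → nuergab.

nuergab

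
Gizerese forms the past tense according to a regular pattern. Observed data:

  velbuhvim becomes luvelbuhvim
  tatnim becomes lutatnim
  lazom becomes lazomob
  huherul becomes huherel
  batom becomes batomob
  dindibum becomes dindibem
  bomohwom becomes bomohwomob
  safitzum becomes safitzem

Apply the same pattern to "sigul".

sigel

safitzum and tatnim both end in -m yet inflect differently (safitzem, lutatnim), so the final letter is not what conditions the rule; the last vowel is.
"sigul" has last vowel 'u'. The stems whose last vowel is 'u' (safitzum → safitzem, dindibum → dindibem, huherul → huherel) change the last vowel to 'e'.
The other patterns: stems whose last vowel is 'i' add the prefix lu-; stems whose last vowel is 'o' add -ob.
So sigul → sigel.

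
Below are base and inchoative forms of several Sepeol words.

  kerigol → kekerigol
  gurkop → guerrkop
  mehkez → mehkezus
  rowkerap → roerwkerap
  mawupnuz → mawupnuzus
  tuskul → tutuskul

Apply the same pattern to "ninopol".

kerigol and gurkop both have last vowel 'o' yet inflect differently (kekerigol, guerrkop), so the last vowel is not what conditions the rule; the final letter is.
"ninopol" ends in -l. The stems ending in -l (tuskul → tutuskul, kerigol → kekerigol) repeat the first consonant+vowel as a prefix.
The other patterns: stems ending in -p insert -er- after the first vowel; stems ending in -z add -us.
So ninopol → nininopol.

nininopol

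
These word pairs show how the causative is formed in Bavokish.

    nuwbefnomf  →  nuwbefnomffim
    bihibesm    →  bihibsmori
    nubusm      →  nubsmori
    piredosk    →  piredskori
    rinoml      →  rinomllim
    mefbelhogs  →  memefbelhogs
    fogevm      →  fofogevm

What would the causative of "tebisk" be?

"tebisk" has second-to-last letter 's'. The stems whose second-to-last letter is 's' (piredosk → piredskori, nubusm → nubsmori, bihibesm → bihibsmori) delete the last vowel and add -ori.
The other patterns: stems whose second-to-last letter is 'm' double the final consonant and add -im; stems whose second-to-last letter is 'g' or 'v' repeat the first consonant+vowel as a prefix.
So tebisk → tebskori.

tebskori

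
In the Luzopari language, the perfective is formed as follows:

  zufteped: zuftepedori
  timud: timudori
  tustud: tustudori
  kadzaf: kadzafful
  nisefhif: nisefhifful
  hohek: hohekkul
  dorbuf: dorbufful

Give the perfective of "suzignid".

suzignidori

zufteped and hohek both have last vowel 'e' yet inflect differently (zuftepedori, hohekkul), so the last vowel is not what conditions the rule; the final letter is.
"suzignid" ends in -d. The stems ending in -d (zufteped → zuftepedori, timud → timudori, tustud → tustudori) add -ori.
The other pattern: stems ending in -f or -k double the final consonant and add -ul.
So suzignid → suzignidori.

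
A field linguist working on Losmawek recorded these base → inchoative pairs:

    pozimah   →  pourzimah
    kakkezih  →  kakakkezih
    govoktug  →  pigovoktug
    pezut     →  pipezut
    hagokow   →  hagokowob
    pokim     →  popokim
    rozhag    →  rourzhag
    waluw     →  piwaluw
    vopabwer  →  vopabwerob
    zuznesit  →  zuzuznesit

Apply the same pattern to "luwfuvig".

govoktug and rozhag both end in -g yet inflect differently (pigovoktug, rourzhag), so the final letter is not what conditions the rule; the last vowel is.
"luwfuvig" has last vowel 'i'. The stems whose last vowel is 'i' (kakkezih → kakakkezih, pokim → popokim, zuznesit → zuzuznesit) repeat the first consonant+vowel as a prefix.
So luwfuvig → luluwfuvig.

luluwfuvig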